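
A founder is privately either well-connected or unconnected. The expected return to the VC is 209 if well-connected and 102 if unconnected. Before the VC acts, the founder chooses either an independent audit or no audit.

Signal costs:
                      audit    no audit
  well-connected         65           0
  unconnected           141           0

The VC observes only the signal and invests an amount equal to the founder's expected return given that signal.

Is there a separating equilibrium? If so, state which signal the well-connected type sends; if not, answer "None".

audit

Try well-connected → audit, unconnected → no audit:
  If types separate, audit earns payment 209 and no audit earns 102.
  Well-connected: audit gives 209 − 65 = 144; no audit gives 102 − 0 = 102. No deviation. ✓
  Unconnected: no audit gives 102 − 0 = 102; audit gives 209 − 141 = 68. No deviation. ✓
Both hold — the well-connected type sends audit.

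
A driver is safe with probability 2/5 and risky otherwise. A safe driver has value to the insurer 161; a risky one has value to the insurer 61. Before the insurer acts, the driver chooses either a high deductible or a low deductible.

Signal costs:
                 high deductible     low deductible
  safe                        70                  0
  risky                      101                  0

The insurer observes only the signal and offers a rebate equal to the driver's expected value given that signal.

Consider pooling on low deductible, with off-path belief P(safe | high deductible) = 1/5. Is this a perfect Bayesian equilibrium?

Yes

On the equilibrium path (low deductible) the insurer holds the prior 2/5 and pays 2/5·161 + 3/5·61 = 101. Off-path (high deductible) belief 1/5 gives 1/5·161 + 4/5·61 = 81.
Safe: low deductible gives 101 − 0 = 101; high deductible gives 81 − 70 = 11. Stays. ✓
Risky: low deductible gives 101 − 0 = 101; high deductible gives 81 − 101 = -20. Stays. ✓
Beliefs are Bayes-consistent on-path and both types best-respond.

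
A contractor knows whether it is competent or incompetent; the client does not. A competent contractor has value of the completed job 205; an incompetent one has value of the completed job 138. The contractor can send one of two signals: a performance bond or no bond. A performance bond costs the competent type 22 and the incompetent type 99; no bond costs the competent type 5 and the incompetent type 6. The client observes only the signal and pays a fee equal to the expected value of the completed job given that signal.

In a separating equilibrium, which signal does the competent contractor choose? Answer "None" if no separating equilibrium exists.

bond

Try competent → bond, incompetent → no bond:
  If types separate, bond earns payment 205 and no bond earns 138.
  Competent: bond gives 205 − 22 = 183; no bond gives 138 − 5 = 133. No deviation. ✓
  Incompetent: no bond gives 138 − 6 = 132; bond gives 205 − 99 = 106. No deviation. ✓
Both hold — the competent type sends bond.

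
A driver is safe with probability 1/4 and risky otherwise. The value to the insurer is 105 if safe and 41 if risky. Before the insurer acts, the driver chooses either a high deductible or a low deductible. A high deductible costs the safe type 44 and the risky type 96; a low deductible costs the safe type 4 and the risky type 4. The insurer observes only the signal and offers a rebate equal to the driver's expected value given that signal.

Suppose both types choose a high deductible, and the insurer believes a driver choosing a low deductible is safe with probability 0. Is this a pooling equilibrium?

No

At the pooled signal (high deductible) the insurer holds the prior 1/4 and pays 1/4·105 + 3/4·41 = 57. Off-path (low deductible) belief 0 gives 0·105 + 1·41 = 41.
Safe: high deductible gives 57 − 44 = 13; low deductible gives 41 − 4 = 37. Deviates. ✗
Risky: high deductible gives 57 − 96 = -39; low deductible gives 41 − 4 = 37. Deviates. ✗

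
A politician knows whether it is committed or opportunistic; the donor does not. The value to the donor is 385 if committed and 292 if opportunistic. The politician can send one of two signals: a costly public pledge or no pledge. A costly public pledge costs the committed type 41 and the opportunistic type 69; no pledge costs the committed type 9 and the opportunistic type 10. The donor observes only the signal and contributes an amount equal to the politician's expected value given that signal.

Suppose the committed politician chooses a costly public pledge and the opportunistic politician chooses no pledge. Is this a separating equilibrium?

If types separate, pledge earns payment 385 and no pledge earns 292.
Committed: pledge gives 385 − 41 = 344; no pledge gives 292 − 9 = 283. No deviation. ✓
Opportunistic: no pledge gives 292 − 10 = 282; pledge gives 385 − 69 = 316. Would deviate. ✗

No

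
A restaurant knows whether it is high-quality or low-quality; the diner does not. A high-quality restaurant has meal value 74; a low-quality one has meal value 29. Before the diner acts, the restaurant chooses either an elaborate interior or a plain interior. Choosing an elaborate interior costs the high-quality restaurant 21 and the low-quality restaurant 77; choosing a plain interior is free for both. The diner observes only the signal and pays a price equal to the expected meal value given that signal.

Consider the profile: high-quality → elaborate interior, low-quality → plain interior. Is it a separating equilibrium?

Under separation the diner infers type exactly: elaborate interior → high-quality (pays 74), plain interior → low-quality (pays 29).
High-quality: elaborate interior gives 74 − 21 = 53; plain interior gives 29 − 0 = 29. No deviation. ✓
Low-quality: plain interior gives 29 − 0 = 29; elaborate interior gives 74 − 77 = -3. No deviation. ✓
Neither type gains from mimicking the other.

Yes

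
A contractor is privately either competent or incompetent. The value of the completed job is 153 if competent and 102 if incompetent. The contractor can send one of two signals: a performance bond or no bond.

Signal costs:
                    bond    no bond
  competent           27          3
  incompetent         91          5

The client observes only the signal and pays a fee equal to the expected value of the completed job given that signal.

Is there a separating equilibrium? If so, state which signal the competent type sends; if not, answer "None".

bond

Try competent → bond, incompetent → no bond:
  If types separate, bond earns payment 153 and no bond earns 102.
  Competent: bond gives 153 − 27 = 126; no bond gives 102 − 3 = 99. No deviation. ✓
  Incompetent: no bond gives 102 − 5 = 97; bond gives 153 − 91 = 62. No deviation. ✓
Both hold — the competent type sends bond.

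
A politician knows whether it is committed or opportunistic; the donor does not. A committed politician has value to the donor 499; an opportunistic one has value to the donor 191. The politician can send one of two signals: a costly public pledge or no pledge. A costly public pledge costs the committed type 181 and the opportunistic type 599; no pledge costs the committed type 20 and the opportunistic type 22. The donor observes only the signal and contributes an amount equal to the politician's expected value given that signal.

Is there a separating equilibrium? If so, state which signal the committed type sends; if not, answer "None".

pledge

Try committed → pledge, opportunistic → no pledge:
  If types separate, pledge earns payment 499 and no pledge earns 191.
  Committed: pledge gives 499 − 181 = 318; no pledge gives 191 − 20 = 171. No deviation. ✓
  Opportunistic: no pledge gives 191 − 22 = 169; pledge gives 499 − 599 = -100. No deviation. ✓
Both hold — the committed type sends pledge.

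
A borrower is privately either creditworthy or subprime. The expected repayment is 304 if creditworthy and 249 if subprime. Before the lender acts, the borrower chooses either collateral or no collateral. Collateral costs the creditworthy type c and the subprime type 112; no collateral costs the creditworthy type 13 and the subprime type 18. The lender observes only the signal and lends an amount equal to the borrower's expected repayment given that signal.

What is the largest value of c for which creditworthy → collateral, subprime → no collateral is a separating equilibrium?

Under separation: collateral → creditworthy (pays 304); no collateral → subprime (pays 249).
Subprime: 249 − 18 = 231 ≥ 304 − 112 = 192. Holds regardless of c. ✓
Creditworthy: 304 − c ≥ 249 − 13, so c ≤ 304 − 236 = 68.

68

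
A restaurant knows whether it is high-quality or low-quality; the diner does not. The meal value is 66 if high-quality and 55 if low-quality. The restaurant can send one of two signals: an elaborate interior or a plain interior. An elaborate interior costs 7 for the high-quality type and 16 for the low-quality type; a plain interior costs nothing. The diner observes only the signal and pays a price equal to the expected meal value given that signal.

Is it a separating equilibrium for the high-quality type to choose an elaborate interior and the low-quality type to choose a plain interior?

If types separate, elaborate interior earns payment 66 and plain interior earns 55.
High-quality: elaborate interior gives 66 − 7 = 59; plain interior gives 55 − 0 = 55. No deviation. ✓
Low-quality: plain interior gives 55 − 0 = 55; elaborate interior gives 66 − 16 = 50. No deviation. ✓
Neither type gains from mimicking the other.

Yes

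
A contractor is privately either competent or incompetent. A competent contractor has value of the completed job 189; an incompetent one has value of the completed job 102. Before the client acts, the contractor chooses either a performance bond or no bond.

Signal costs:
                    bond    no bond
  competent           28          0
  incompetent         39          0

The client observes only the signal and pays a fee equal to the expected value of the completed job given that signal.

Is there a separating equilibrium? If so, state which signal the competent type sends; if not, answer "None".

Try competent → bond, incompetent → no bond:
  Under separation the client infers type exactly: bond → competent (pays 189), no bond → incompetent (pays 102).
  Competent: bond gives 189 − 28 = 161; no bond gives 102 − 0 = 102. No deviation. ✓
  Incompetent: no bond gives 102 − 0 = 102; bond gives 189 − 39 = 150. Would deviate. ✗
Try competent → no bond, incompetent → bond:
  Under separation the client infers type exactly: no bond → competent (pays 189), bond → incompetent (pays 102).
  Competent: no bond gives 189 − 0 = 189; bond gives 102 − 28 = 74. No deviation. ✓
  Incompetent: bond gives 102 − 39 = 63; no bond gives 189 − 0 = 189. Would deviate. ✗
Neither assignment is incentive-compatible.

None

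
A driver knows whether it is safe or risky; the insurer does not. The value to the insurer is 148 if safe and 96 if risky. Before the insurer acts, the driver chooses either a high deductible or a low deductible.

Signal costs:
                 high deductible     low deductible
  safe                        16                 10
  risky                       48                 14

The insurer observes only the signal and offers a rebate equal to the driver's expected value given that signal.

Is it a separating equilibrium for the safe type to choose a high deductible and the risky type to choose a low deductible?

Under separation the insurer infers type exactly: high deductible → safe (pays 148), low deductible → risky (pays 96).
Safe: high deductible gives 148 − 16 = 132; low deductible gives 96 − 10 = 86. No deviation. ✓
Risky: low deductible gives 96 − 14 = 82; high deductible gives 148 − 48 = 100. Would deviate. ✗

No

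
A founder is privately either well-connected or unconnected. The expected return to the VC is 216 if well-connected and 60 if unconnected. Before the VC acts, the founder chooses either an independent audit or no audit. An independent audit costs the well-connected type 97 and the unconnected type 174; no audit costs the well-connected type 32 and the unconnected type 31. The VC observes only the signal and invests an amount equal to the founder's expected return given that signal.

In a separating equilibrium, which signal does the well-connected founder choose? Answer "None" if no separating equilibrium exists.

None

Try well-connected → audit, unconnected → no audit:
  Under separation the VC infers type exactly: audit → well-connected (pays 216), no audit → unconnected (pays 60).
  Well-connected: audit gives 216 − 97 = 119; no audit gives 60 − 32 = 28. No deviation. ✓
  Unconnected: no audit gives 60 − 31 = 29; audit gives 216 − 174 = 42. Would deviate. ✗
Try well-connected → no audit, unconnected → audit:
  Under separation the VC infers type exactly: no audit → well-connected (pays 216), audit → unconnected (pays 60).
  Well-connected: no audit gives 216 − 32 = 184; audit gives 60 − 97 = -37. No deviation. ✓
  Unconnected: audit gives 60 − 174 = -114; no audit gives 216 − 31 = 185. Would deviate. ✗
Neither assignment is incentive-compatible.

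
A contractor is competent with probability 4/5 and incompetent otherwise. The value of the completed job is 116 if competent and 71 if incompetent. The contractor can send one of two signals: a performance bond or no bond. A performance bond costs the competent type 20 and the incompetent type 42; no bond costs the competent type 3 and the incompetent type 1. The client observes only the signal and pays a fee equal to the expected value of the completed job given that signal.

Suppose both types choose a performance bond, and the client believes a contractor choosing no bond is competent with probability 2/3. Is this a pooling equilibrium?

At the pooled signal (bond) the client holds the prior 4/5 and pays 4/5·116 + 1/5·71 = 107. Off-path (no bond) belief 2/3 gives 2/3·116 + 1/3·71 = 101.
Competent: bond gives 107 − 20 = 87; no bond gives 101 − 3 = 98. Deviates. ✗
Incompetent: bond gives 107 − 42 = 65; no bond gives 101 − 1 = 100. Deviates. ✗

No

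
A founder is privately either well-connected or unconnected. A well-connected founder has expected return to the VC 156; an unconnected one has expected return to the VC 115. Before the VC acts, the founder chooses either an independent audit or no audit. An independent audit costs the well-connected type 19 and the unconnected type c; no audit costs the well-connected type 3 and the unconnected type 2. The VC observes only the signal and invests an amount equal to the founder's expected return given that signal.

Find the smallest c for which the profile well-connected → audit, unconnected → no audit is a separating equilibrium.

Under separation: audit → well-connected (pays 156); no audit → unconnected (pays 115).
Well-connected: 156 − 19 = 137 ≥ 115 − 3 = 112. Holds regardless of c. ✓
Unconnected: 115 − 2 ≥ 156 − c, so c ≥ 156 − 113 = 43.

43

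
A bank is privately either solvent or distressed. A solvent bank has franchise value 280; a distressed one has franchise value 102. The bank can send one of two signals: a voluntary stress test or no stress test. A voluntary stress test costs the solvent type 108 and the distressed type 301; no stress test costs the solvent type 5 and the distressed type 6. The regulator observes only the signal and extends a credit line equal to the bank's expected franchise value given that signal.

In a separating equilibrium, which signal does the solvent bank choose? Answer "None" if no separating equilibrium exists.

Try solvent → stress test, distressed → no stress test:
  If types separate, stress test earns payment 280 and no stress test earns 102.
  Solvent: stress test gives 280 − 108 = 172; no stress test gives 102 − 5 = 97. No deviation. ✓
  Distressed: no stress test gives 102 − 6 = 96; stress test gives 280 − 301 = -21. No deviation. ✓
Both hold — the solvent type sends stress test.

stress test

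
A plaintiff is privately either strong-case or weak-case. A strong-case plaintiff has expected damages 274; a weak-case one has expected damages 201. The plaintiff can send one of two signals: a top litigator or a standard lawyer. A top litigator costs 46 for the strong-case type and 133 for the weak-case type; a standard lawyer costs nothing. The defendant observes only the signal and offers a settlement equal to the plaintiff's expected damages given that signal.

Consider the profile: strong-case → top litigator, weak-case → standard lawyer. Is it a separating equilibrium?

If types separate, top litigator earns payment 274 and standard lawyer earns 201.
Strong-case: top litigator gives 274 − 46 = 228; standard lawyer gives 201 − 0 = 201. No deviation. ✓
Weak-case: standard lawyer gives 201 − 0 = 201; top litigator gives 274 − 133 = 141. No deviation. ✓
Neither type gains from mimicking the other.

Yes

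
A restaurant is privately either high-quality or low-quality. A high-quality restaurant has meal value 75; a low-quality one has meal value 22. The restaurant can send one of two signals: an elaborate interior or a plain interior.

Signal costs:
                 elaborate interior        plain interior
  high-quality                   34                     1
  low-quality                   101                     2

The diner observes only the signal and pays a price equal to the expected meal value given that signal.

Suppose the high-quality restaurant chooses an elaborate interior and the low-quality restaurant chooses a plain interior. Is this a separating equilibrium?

Yes

If types separate, elaborate interior earns payment 75 and plain interior earns 22.
High-quality: elaborate interior gives 75 − 34 = 41; plain interior gives 22 − 1 = 21. No deviation. ✓
Low-quality: plain interior gives 22 − 2 = 20; elaborate interior gives 75 − 101 = -26. No deviation. ✓
Neither type gains from mimicking the other.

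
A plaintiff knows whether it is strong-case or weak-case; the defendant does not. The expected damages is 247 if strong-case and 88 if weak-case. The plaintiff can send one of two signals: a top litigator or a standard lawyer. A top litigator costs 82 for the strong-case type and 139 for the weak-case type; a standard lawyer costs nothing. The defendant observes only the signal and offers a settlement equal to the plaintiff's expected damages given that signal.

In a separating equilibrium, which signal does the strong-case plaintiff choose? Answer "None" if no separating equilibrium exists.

None

Try strong-case → top litigator, weak-case → standard lawyer:
  If types separate, top litigator earns payment 247 and standard lawyer earns 88.
  Strong-case: top litigator gives 247 − 82 = 165; standard lawyer gives 88 − 0 = 88. No deviation. ✓
  Weak-case: standard lawyer gives 88 − 0 = 88; top litigator gives 247 − 139 = 108. Would deviate. ✗
Try strong-case → standard lawyer, weak-case → top litigator:
  If types separate, standard lawyer earns payment 247 and top litigator earns 88.
  Strong-case: standard lawyer gives 247 − 0 = 247; top litigator gives 88 − 82 = 6. No deviation. ✓
  Weak-case: top litigator gives 88 − 139 = -51; standard lawyer gives 247 − 0 = 247. Would deviate. ✗
Neither assignment is incentive-compatible.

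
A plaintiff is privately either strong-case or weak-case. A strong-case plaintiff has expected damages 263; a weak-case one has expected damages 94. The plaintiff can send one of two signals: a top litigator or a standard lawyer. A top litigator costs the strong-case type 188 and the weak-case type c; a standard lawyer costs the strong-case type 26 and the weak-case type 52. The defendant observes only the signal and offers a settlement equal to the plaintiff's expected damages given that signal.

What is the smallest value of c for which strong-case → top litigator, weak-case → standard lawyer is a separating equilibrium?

Under separation: top litigator → strong-case (pays 263); standard lawyer → weak-case (pays 94).
Strong-case: 263 − 188 = 75 ≥ 94 − 26 = 68. Holds regardless of c. ✓
Weak-case: 94 − 52 ≥ 263 − c, so c ≥ 263 − 42 = 221.

221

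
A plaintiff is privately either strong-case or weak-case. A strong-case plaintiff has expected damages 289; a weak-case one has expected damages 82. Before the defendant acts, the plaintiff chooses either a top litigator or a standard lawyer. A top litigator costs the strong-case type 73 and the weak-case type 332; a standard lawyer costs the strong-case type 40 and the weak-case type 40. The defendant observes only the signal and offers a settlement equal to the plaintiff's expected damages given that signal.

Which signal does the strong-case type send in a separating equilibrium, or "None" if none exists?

top litigator

Try strong-case → top litigator, weak-case → standard lawyer:
  Under separation the defendant infers type exactly: top litigator → strong-case (pays 289), standard lawyer → weak-case (pays 82).
  Strong-case: top litigator gives 289 − 73 = 216; standard lawyer gives 82 − 40 = 42. No deviation. ✓
  Weak-case: standard lawyer gives 82 − 40 = 42; top litigator gives 289 − 332 = -43. No deviation. ✓
Both hold — the strong-case type sends top litigator.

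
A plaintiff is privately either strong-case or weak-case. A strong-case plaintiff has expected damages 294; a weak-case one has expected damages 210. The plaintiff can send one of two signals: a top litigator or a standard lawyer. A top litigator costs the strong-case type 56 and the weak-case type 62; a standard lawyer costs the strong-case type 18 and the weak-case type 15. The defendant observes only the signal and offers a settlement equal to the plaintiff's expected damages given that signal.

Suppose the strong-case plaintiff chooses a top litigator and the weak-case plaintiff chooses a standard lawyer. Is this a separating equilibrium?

If types separate, top litigator earns payment 294 and standard lawyer earns 210.
Strong-case: top litigator gives 294 − 56 = 238; standard lawyer gives 210 − 18 = 192. No deviation. ✓
Weak-case: standard lawyer gives 210 − 15 = 195; top litigator gives 294 − 62 = 232. Would deviate. ✗

No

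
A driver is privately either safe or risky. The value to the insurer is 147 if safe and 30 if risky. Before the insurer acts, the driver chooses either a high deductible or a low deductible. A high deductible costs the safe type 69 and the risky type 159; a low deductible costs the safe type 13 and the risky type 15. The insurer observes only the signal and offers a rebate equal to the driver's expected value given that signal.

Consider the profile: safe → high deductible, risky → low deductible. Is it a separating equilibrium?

If types separate, high deductible earns payment 147 and low deductible earns 30.
Safe: high deductible gives 147 − 69 = 78; low deductible gives 30 − 13 = 17. No deviation. ✓
Risky: low deductible gives 30 − 15 = 15; high deductible gives 147 − 159 = -12. No deviation. ✓
Neither type gains from mimicking the other.

Yes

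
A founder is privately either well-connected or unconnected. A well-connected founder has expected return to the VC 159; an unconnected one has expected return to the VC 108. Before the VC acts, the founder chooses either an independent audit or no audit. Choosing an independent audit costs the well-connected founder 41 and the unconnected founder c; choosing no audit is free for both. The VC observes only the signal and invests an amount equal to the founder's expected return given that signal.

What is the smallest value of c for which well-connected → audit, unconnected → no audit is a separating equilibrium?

Under separation: audit → well-connected (pays 159); no audit → unconnected (pays 108).
Well-connected: 159 − 41 = 118 ≥ 108 − 0 = 108. Holds regardless of c. ✓
Unconnected: 108 − 0 ≥ 159 − c, so c ≥ 159 − 108 = 51.

51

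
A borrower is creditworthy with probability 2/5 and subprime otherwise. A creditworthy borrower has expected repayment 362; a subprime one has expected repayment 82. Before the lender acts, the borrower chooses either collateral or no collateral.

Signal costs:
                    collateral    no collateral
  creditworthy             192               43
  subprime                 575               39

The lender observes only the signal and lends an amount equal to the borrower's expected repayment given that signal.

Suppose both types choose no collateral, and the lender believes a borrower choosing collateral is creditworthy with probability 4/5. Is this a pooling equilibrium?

At the pooled signal (no collateral) the lender holds the prior 2/5 and pays 2/5·362 + 3/5·82 = 194. Off-path (collateral) belief 4/5 gives 4/5·362 + 1/5·82 = 306.
Creditworthy: no collateral gives 194 − 43 = 151; collateral gives 306 − 192 = 114. Stays. ✓
Subprime: no collateral gives 194 − 39 = 155; collateral gives 306 − 575 = -269. Stays. ✓

Yes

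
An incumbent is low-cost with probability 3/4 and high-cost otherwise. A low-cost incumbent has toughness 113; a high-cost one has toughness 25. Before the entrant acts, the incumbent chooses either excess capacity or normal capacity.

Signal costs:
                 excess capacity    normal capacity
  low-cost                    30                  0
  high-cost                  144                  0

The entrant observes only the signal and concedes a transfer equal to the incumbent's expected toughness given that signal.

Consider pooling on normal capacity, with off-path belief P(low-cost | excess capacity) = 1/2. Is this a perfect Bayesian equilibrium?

Yes

At the pooled signal (normal capacity) the entrant holds the prior 3/4 and pays 3/4·113 + 1/4·25 = 91. Off-path (excess capacity) belief 1/2 gives 1/2·113 + 1/2·25 = 69.
Low-cost: normal capacity gives 91 − 0 = 91; excess capacity gives 69 − 30 = 39. Stays. ✓
High-cost: normal capacity gives 91 − 0 = 91; excess capacity gives 69 − 144 = -75. Stays. ✓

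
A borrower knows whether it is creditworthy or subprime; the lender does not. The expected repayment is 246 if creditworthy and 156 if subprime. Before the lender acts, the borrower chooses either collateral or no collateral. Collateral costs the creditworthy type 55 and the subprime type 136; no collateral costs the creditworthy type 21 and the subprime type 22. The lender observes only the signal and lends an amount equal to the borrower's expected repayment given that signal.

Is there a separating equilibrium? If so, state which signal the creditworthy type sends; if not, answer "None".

Try creditworthy → collateral, subprime → no collateral:
  If types separate, collateral earns payment 246 and no collateral earns 156.
  Creditworthy: collateral gives 246 − 55 = 191; no collateral gives 156 − 21 = 135. No deviation. ✓
  Subprime: no collateral gives 156 − 22 = 134; collateral gives 246 − 136 = 110. No deviation. ✓
Both hold — the creditworthy type sends collateral.

collateral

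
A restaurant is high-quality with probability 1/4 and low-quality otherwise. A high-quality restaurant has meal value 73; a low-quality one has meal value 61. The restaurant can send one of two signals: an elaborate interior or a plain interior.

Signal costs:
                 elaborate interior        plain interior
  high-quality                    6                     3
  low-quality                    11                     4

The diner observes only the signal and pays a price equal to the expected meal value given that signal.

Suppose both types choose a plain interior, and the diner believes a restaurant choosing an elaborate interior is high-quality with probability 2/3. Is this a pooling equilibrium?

On the equilibrium path (plain interior) the diner holds the prior 1/4 and pays 1/4·73 + 3/4·61 = 64. Off-path (elaborate interior) belief 2/3 gives 2/3·73 + 1/3·61 = 69.
High-quality: plain interior gives 64 − 3 = 61; elaborate interior gives 69 − 6 = 63. Deviates. ✗
Low-quality: plain interior gives 64 − 4 = 60; elaborate interior gives 69 − 11 = 58. Stays. ✓

No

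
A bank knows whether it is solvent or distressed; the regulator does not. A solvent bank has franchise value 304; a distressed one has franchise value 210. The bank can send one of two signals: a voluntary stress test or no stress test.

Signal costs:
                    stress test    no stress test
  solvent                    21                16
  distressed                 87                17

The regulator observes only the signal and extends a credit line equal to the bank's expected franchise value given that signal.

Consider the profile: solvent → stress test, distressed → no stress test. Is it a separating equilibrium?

If types separate, stress test earns payment 304 and no stress test earns 210.
Solvent: stress test gives 304 − 21 = 283; no stress test gives 210 − 16 = 194. No deviation. ✓
Distressed: no stress test gives 210 − 17 = 193; stress test gives 304 − 87 = 217. Would deviate. ✗

No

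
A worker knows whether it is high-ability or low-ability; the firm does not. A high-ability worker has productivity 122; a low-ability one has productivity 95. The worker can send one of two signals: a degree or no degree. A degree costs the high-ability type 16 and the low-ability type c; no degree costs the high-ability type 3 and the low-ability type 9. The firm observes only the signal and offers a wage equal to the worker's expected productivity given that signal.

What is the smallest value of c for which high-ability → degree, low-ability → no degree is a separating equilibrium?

36

Under separation: degree → high-ability (pays 122); no degree → low-ability (pays 95).
High-ability: 122 − 16 = 106 ≥ 95 − 3 = 92. Holds regardless of c. ✓
Low-ability: 95 − 9 ≥ 122 − c, so c ≥ 122 − 86 = 36.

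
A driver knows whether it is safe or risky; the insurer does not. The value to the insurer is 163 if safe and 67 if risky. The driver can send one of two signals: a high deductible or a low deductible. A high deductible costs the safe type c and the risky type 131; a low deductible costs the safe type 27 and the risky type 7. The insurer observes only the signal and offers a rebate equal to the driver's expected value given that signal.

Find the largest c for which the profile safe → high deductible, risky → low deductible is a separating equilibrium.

123

Under separation: high deductible → safe (pays 163); low deductible → risky (pays 67).
Risky: 67 − 7 = 60 ≥ 163 − 131 = 32. Holds regardless of c. ✓
Safe: 163 − c ≥ 67 − 27, so c ≤ 163 − 40 = 123.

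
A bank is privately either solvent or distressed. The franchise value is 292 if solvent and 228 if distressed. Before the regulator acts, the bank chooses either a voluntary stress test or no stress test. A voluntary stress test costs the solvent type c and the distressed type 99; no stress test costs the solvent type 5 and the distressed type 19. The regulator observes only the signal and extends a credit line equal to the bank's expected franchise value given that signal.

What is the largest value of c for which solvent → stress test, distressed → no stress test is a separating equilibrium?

Under separation: stress test → solvent (pays 292); no stress test → distressed (pays 228).
Distressed: 228 − 19 = 209 ≥ 292 − 99 = 193. Holds regardless of c. ✓
Solvent: 292 − c ≥ 228 − 5, so c ≤ 292 − 223 = 69.

69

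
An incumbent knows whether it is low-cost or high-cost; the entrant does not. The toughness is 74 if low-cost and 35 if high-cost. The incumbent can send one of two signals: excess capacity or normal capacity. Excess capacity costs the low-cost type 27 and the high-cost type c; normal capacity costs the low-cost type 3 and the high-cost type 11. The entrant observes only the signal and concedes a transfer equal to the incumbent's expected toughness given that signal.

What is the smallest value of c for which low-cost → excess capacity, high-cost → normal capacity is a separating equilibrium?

50

Under separation: excess capacity → low-cost (pays 74); normal capacity → high-cost (pays 35).
Low-cost: 74 − 27 = 47 ≥ 35 − 3 = 32. Holds regardless of c. ✓
High-cost: 35 − 11 ≥ 74 − c, so c ≥ 74 − 24 = 50.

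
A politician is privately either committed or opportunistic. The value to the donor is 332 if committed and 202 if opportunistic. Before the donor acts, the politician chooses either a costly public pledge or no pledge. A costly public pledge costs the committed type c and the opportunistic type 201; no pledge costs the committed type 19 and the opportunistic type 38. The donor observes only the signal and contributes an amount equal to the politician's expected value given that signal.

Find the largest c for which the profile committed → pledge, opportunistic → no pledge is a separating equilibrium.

Under separation: pledge → committed (pays 332); no pledge → opportunistic (pays 202).
Opportunistic: 202 − 38 = 164 ≥ 332 − 201 = 131. Holds regardless of c. ✓
Committed: 332 − c ≥ 202 − 19, so c ≤ 332 − 183 = 149.

149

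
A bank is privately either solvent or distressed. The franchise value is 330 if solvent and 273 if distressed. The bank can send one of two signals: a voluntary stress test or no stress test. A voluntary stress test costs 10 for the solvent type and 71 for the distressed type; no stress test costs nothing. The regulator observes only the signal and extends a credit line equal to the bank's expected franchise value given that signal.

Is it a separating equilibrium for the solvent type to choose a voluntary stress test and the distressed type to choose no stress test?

If types separate, stress test earns payment 330 and no stress test earns 273.
Solvent: stress test gives 330 − 10 = 320; no stress test gives 273 − 0 = 273. No deviation. ✓
Distressed: no stress test gives 273 − 0 = 273; stress test gives 330 − 71 = 259. No deviation. ✓
Both incentive constraints hold.

Yes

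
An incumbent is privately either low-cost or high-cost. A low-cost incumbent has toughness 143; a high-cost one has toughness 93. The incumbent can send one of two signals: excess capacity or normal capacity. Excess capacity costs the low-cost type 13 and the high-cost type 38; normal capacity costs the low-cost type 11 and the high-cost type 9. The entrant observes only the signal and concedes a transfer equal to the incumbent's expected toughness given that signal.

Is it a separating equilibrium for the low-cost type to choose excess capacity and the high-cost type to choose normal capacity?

No

Under separation the entrant infers type exactly: excess capacity → low-cost (pays 143), normal capacity → high-cost (pays 93).
Low-cost: excess capacity gives 143 − 13 = 130; normal capacity gives 93 − 11 = 82. No deviation. ✓
High-cost: normal capacity gives 93 − 9 = 84; excess capacity gives 143 − 38 = 105. Would deviate. ✗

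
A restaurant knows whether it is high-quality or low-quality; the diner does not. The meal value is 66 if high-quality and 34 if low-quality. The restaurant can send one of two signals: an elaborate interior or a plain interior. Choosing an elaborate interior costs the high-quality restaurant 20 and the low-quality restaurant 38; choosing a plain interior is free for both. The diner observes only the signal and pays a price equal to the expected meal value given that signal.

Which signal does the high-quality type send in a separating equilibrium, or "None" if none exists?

Try high-quality → elaborate interior, low-quality → plain interior:
  Under separation the diner infers type exactly: elaborate interior → high-quality (pays 66), plain interior → low-quality (pays 34).
  High-quality: elaborate interior gives 66 − 20 = 46; plain interior gives 34 − 0 = 34. No deviation. ✓
  Low-quality: plain interior gives 34 − 0 = 34; elaborate interior gives 66 − 38 = 28. No deviation. ✓
Both hold — the high-quality type sends elaborate interior.

elaborate interior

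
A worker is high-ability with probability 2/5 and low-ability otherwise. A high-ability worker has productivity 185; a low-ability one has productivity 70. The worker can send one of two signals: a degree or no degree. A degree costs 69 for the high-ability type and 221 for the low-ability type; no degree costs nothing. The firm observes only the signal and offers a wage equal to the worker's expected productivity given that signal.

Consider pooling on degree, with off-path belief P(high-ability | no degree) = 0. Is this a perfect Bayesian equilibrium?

No

On the equilibrium path (degree) the firm holds the prior 2/5 and pays 2/5·185 + 3/5·70 = 116. Off-path (no degree) belief 0 gives 0·185 + 1·70 = 70.
High-ability: degree gives 116 − 69 = 47; no degree gives 70 − 0 = 70. Deviates. ✗
Low-ability: degree gives 116 − 221 = -105; no degree gives 70 − 0 = 70. Deviates. ✗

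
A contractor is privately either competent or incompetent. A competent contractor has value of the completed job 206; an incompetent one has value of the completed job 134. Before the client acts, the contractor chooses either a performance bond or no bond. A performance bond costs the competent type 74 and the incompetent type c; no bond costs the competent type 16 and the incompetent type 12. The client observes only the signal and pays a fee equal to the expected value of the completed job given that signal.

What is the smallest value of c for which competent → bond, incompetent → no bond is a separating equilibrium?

84

Under separation: bond → competent (pays 206); no bond → incompetent (pays 134).
Competent: 206 − 74 = 132 ≥ 134 − 16 = 118. Holds regardless of c. ✓
Incompetent: 134 − 12 ≥ 206 − c, so c ≥ 206 − 122 = 84.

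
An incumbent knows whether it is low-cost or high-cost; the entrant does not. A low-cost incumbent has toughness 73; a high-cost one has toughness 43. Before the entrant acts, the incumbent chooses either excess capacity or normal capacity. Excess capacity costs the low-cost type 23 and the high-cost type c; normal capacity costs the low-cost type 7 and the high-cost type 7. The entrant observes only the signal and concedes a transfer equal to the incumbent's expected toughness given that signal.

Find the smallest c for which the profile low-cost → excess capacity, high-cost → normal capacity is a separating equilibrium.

37

Under separation: excess capacity → low-cost (pays 73); normal capacity → high-cost (pays 43).
Low-cost: 73 − 23 = 50 ≥ 43 − 7 = 36. Holds regardless of c. ✓
High-cost: 43 − 7 ≥ 73 − c, so c ≥ 73 − 36 = 37.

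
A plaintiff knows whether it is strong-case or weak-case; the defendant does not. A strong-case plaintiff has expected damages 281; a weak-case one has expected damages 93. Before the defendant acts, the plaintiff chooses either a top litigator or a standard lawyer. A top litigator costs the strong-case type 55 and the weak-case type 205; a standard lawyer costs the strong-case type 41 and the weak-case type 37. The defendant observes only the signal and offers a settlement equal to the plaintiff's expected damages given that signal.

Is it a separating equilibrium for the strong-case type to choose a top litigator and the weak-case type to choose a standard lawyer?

No

If types separate, top litigator earns payment 281 and standard lawyer earns 93.
Strong-case: top litigator gives 281 − 55 = 226; standard lawyer gives 93 − 41 = 52. No deviation. ✓
Weak-case: standard lawyer gives 93 − 37 = 56; top litigator gives 281 − 205 = 76. Would deviate. ✗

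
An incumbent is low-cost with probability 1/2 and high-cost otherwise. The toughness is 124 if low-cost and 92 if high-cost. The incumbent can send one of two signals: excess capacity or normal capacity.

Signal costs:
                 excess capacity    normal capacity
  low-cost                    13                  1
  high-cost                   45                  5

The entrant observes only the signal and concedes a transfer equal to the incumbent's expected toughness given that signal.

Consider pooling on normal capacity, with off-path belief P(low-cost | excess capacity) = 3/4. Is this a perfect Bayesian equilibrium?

On the equilibrium path (normal capacity) the entrant holds the prior 1/2 and pays 1/2·124 + 1/2·92 = 108. Off-path (excess capacity) belief 3/4 gives 3/4·124 + 1/4·92 = 116.
Low-cost: normal capacity gives 108 − 1 = 107; excess capacity gives 116 − 13 = 103. Stays. ✓
High-cost: normal capacity gives 108 − 5 = 103; excess capacity gives 116 − 45 = 71. Stays. ✓
Beliefs are Bayes-consistent on-path and both types best-respond.

Yes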